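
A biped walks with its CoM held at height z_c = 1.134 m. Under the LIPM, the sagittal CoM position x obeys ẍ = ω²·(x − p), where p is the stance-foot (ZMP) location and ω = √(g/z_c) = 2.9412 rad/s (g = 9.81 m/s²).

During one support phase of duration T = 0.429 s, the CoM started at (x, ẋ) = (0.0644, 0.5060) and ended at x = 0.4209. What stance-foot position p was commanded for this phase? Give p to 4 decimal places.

ωT = 2.9412·0.429 = 1.261775; cosh(ωT) = 1.907418, sinh(ωT) = 1.624266
x(T) = p + (x₀−p)·cosh(ωT) + (ẋ₀/ω)·sinh(ωT) ⇒ p·(1 − cosh) = x(T) − x₀·cosh − (ẋ₀/ω)·sinh
numerator   = 0.4209 − (0.0644)·1.907418 − (0.5060/2.9412)·1.624266 = 0.018626
denominator = 1 − 1.907418 = -0.907418
p = 0.018626 / -0.907418 = -0.0205

p = -0.0205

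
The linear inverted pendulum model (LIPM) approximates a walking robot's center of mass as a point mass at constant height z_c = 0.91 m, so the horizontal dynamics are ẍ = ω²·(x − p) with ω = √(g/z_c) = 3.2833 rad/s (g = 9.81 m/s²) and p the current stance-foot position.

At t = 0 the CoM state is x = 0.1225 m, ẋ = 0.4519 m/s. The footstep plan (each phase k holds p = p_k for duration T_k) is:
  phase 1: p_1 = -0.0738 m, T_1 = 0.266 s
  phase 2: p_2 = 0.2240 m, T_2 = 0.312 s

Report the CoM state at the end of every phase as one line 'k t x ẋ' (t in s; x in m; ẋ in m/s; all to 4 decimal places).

1 0.2660 0.3383 1.2727
2 0.5780 0.8740 2.4563

phase 1: p=-0.0738, T=0.266, ωT=0.873358, cosh=1.406243, sinh=0.988696; start (x,ẋ)=(0.122500, 0.451900) → end (x,ẋ)=(0.338326, 1.272707)
phase 2: p=0.2240, T=0.312, ωT=1.024390, cosh=1.572205, sinh=1.213190; start (x,ẋ)=(0.338326, 1.272707) → end (x,ẋ)=(0.874013, 2.456346)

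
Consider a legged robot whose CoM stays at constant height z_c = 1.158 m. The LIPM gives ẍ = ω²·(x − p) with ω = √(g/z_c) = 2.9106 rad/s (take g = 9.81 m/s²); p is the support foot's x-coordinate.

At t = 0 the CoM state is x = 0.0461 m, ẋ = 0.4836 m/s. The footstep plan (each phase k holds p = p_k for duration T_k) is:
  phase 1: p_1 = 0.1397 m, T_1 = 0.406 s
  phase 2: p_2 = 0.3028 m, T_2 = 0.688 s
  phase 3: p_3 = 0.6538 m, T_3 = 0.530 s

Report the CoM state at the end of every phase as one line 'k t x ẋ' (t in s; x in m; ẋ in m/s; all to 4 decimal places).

phase 1: p=0.1397, T=0.406, ωT=1.181704, cosh=1.783339, sinh=1.476584; start (x,ẋ)=(0.046100, 0.483600) → end (x,ẋ)=(0.218116, 0.460154)
phase 2: p=0.3028, T=0.688, ωT=2.002493, cosh=3.771248, sinh=3.636250; start (x,ẋ)=(0.218116, 0.460154) → end (x,ẋ)=(0.558311, 0.839085)
phase 3: p=0.6538, T=0.530, ωT=1.542618, cosh=2.445319, sinh=2.231499; start (x,ẋ)=(0.558311, 0.839085) → end (x,ẋ)=(1.063609, 1.431630)

1 0.4060 0.2181 0.4602
2 1.0940 0.5583 0.8391
3 1.6240 1.0636 1.4316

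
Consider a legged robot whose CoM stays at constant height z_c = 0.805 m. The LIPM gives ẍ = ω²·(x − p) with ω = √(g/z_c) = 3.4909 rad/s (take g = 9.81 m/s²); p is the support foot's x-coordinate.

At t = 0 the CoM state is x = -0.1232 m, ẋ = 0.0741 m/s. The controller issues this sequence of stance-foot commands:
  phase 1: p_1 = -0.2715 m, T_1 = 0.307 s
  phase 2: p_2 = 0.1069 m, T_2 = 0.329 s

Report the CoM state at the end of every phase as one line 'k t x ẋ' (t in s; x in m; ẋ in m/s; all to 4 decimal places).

phase 1: p=-0.2715, T=0.307, ωT=1.071706, cosh=1.631391, sinh=1.288967; start (x,ẋ)=(-0.123200, 0.074100) → end (x,ẋ)=(-0.002204, 0.788185)
phase 2: p=0.1069, T=0.329, ωT=1.148506, cosh=1.735294, sinh=1.418184; start (x,ẋ)=(-0.002204, 0.788185) → end (x,ẋ)=(0.237773, 0.827586)

1 0.3070 -0.0022 0.7882
2 0.6360 0.2378 0.8276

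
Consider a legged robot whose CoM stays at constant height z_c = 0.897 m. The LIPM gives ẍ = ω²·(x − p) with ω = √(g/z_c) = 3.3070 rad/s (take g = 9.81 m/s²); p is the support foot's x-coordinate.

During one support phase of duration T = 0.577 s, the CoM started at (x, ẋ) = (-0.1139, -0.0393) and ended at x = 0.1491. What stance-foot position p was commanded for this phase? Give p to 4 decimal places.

p = -0.2375

ωT = 3.3070·0.577 = 1.908139; cosh(ωT) = 3.444445, sinh(ωT) = 3.296088
x(T) = p + (x₀−p)·cosh(ωT) + (ẋ₀/ω)·sinh(ωT) ⇒ p·(1 − cosh) = x(T) − x₀·cosh − (ẋ₀/ω)·sinh
numerator   = 0.1491 − (-0.1139)·3.444445 − (-0.0393/3.3070)·3.296088 = 0.580593
denominator = 1 − 3.444445 = -2.444445
p = 0.580593 / -2.444445 = -0.2375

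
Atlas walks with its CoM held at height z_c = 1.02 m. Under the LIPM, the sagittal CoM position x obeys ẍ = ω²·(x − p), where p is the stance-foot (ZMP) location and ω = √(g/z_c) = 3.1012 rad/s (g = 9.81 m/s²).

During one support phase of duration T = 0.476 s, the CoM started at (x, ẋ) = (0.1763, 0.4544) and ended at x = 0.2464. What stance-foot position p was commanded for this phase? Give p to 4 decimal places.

p = 0.3558

ωT = 3.1012·0.476 = 1.476171; cosh(ωT) = 2.302335, sinh(ωT) = 2.073824
x(T) = p + (x₀−p)·cosh(ωT) + (ẋ₀/ω)·sinh(ωT) ⇒ p·(1 − cosh) = x(T) − x₀·cosh − (ẋ₀/ω)·sinh
numerator   = 0.2464 − (0.1763)·2.302335 − (0.4544/3.1012)·2.073824 = -0.463366
denominator = 1 − 2.302335 = -1.302335
p = -0.463366 / -1.302335 = 0.3558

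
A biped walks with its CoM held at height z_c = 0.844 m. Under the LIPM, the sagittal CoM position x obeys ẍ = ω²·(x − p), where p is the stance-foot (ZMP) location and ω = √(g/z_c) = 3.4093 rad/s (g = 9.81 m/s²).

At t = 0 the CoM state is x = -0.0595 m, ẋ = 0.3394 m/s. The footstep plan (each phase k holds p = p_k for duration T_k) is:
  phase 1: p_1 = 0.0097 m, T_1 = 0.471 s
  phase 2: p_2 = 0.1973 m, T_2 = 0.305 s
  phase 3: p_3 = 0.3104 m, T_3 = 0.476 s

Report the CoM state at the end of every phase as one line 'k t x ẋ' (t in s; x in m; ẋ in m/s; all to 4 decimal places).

1 0.4710 0.0684 0.3155
2 0.7760 0.1067 -0.0420
3 1.2520 -0.2559 -1.8020

phase 1: p=0.0097, T=0.471, ωT=1.605780, cosh=2.591239, sinh=2.390506; start (x,ẋ)=(-0.059500, 0.339400) → end (x,ẋ)=(0.068364, 0.315490)
phase 2: p=0.1973, T=0.305, ωT=1.039837, cosh=1.591133, sinh=1.237621; start (x,ẋ)=(0.068364, 0.315490) → end (x,ẋ)=(0.106673, -0.042049)
phase 3: p=0.3104, T=0.476, ωT=1.622827, cosh=2.632367, sinh=2.435027; start (x,ẋ)=(0.106673, -0.042049) → end (x,ẋ)=(-0.255917, -1.801978)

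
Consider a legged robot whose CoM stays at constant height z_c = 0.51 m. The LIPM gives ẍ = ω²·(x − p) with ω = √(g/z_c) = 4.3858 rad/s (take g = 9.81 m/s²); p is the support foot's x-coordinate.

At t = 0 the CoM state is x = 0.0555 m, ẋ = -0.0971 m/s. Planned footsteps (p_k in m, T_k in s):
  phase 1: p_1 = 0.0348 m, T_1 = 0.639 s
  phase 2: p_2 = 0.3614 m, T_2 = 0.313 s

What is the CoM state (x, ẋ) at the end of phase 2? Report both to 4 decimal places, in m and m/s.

phase 1: p=0.0348, T=0.639, ωT=2.802526, cosh=8.273449, sinh=8.212793; start (x,ẋ)=(0.055500, -0.097100) → end (x,ẋ)=(0.024232, -0.057745)
phase 2: p=0.3614, T=0.313, ωT=1.372755, cosh=2.099808, sinh=1.846401; start (x,ẋ)=(0.024232, -0.057745) → end (x,ẋ)=(-0.370898, -2.851619)

x = -0.3709, ẋ = -2.8516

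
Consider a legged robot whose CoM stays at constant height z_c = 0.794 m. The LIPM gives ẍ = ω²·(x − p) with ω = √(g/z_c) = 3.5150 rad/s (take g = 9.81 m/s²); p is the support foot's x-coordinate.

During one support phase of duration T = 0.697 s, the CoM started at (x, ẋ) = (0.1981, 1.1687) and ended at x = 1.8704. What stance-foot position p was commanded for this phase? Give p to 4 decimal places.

ωT = 3.5150·0.697 = 2.449955; cosh(ωT) = 5.837061, sinh(ωT) = 5.750764
x(T) = p + (x₀−p)·cosh(ωT) + (ẋ₀/ω)·sinh(ωT) ⇒ p·(1 − cosh) = x(T) − x₀·cosh − (ẋ₀/ω)·sinh
numerator   = 1.8704 − (0.1981)·5.837061 − (1.1687/3.5150)·5.750764 = -1.197989
denominator = 1 − 5.837061 = -4.837061
p = -1.197989 / -4.837061 = 0.2477

p = 0.2477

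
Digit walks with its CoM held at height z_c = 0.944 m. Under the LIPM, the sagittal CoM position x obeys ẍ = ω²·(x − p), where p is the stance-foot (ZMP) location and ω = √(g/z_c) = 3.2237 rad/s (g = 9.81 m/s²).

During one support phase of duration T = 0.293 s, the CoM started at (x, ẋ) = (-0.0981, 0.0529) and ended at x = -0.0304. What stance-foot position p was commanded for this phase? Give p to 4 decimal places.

ωT = 3.2237·0.293 = 0.944544; cosh(ωT) = 1.480249, sinh(ωT) = 1.091392
x(T) = p + (x₀−p)·cosh(ωT) + (ẋ₀/ω)·sinh(ωT) ⇒ p·(1 − cosh) = x(T) − x₀·cosh − (ẋ₀/ω)·sinh
numerator   = -0.0304 − (-0.0981)·1.480249 − (0.0529/3.2237)·1.091392 = 0.096903
denominator = 1 − 1.480249 = -0.480249
p = 0.096903 / -0.480249 = -0.2018

p = -0.2018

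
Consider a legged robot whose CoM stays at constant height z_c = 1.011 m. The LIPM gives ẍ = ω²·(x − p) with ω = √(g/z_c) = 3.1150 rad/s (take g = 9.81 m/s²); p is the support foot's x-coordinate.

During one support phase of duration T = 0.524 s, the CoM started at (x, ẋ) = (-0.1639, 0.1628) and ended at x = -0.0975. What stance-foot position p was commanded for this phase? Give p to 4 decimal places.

ωT = 3.1150·0.524 = 1.632260; cosh(ωT) = 2.655455, sinh(ωT) = 2.459968
x(T) = p + (x₀−p)·cosh(ωT) + (ẋ₀/ω)·sinh(ωT) ⇒ p·(1 − cosh) = x(T) − x₀·cosh − (ẋ₀/ω)·sinh
numerator   = -0.0975 − (-0.1639)·2.655455 − (0.1628/3.1150)·2.459968 = 0.209163
denominator = 1 − 2.655455 = -1.655455
p = 0.209163 / -1.655455 = -0.1263

p = -0.1263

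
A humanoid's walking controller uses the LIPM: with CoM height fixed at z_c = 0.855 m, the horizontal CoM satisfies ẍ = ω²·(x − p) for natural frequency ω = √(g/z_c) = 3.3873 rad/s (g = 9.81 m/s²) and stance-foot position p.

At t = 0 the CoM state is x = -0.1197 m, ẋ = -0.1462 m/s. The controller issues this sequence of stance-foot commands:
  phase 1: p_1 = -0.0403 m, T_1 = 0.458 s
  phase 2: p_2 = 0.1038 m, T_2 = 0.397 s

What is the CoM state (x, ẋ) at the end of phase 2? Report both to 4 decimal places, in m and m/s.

phase 1: p=-0.0403, T=0.458, ωT=1.551383, cosh=2.464974, sinh=2.253019; start (x,ẋ)=(-0.119700, -0.146200) → end (x,ẋ)=(-0.333262, -0.966332)
phase 2: p=0.1038, T=0.397, ωT=1.344758, cosh=2.048930, sinh=1.788328; start (x,ẋ)=(-0.333262, -0.966332) → end (x,ẋ)=(-1.301885, -4.627495)

x = -1.3019, ẋ = -4.6275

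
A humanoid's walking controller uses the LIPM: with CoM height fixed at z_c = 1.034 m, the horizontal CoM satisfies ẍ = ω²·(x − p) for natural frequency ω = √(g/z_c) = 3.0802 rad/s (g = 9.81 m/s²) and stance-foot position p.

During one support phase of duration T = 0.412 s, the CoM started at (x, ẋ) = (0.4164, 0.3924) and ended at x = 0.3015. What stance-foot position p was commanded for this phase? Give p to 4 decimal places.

ωT = 3.0802·0.412 = 1.269042; cosh(ωT) = 1.919272, sinh(ωT) = 1.638172
x(T) = p + (x₀−p)·cosh(ωT) + (ẋ₀/ω)·sinh(ωT) ⇒ p·(1 − cosh) = x(T) − x₀·cosh − (ẋ₀/ω)·sinh
numerator   = 0.3015 − (0.4164)·1.919272 − (0.3924/3.0802)·1.638172 = -0.706379
denominator = 1 − 1.919272 = -0.919272
p = -0.706379 / -0.919272 = 0.7684

p = 0.7684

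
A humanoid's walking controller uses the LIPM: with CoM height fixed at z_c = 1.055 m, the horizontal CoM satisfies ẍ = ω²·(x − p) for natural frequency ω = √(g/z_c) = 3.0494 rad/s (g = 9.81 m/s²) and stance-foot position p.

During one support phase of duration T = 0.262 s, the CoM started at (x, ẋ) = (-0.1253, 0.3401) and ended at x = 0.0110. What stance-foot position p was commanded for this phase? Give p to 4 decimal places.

ωT = 3.0494·0.262 = 0.798943; cosh(ωT) = 1.336497, sinh(ωT) = 0.886693
x(T) = p + (x₀−p)·cosh(ωT) + (ẋ₀/ω)·sinh(ωT) ⇒ p·(1 − cosh) = x(T) − x₀·cosh − (ẋ₀/ω)·sinh
numerator   = 0.0110 − (-0.1253)·1.336497 − (0.3401/3.0494)·0.886693 = 0.079570
denominator = 1 − 1.336497 = -0.336497
p = 0.079570 / -0.336497 = -0.2365

p = -0.2365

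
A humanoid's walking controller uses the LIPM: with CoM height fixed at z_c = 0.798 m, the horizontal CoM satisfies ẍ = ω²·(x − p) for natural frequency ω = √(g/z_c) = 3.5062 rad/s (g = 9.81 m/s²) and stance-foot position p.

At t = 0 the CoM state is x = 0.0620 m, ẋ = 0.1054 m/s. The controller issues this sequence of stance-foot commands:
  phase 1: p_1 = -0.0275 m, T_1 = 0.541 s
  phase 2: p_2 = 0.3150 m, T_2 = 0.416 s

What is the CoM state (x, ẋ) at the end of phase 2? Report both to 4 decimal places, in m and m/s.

phase 1: p=-0.0275, T=0.541, ωT=1.896854, cosh=3.407467, sinh=3.257428; start (x,ẋ)=(0.062000, 0.105400) → end (x,ẋ)=(0.375390, 1.381344)
phase 2: p=0.3150, T=0.416, ωT=1.458579, cosh=2.266206, sinh=2.033640; start (x,ẋ)=(0.375390, 1.381344) → end (x,ẋ)=(1.253053, 3.561011)

x = 1.2531, ẋ = 3.5610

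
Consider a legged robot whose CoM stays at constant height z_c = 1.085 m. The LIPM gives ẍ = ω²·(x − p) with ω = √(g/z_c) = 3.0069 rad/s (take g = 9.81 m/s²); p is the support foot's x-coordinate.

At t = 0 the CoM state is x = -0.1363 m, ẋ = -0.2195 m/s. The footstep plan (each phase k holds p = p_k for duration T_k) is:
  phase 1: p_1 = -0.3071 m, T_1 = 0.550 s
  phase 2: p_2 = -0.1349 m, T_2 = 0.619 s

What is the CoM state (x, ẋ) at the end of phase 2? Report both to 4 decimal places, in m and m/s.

x = 0.9455, ẋ = 3.3074

phase 1: p=-0.3071, T=0.550, ωT=1.653795, cosh=2.709050, sinh=2.517728; start (x,ẋ)=(-0.136300, -0.219500) → end (x,ẋ)=(-0.028185, 0.698414)
phase 2: p=-0.1349, T=0.619, ωT=1.861271, cosh=3.293691, sinh=3.138216; start (x,ẋ)=(-0.028185, 0.698414) → end (x,ẋ)=(0.945501, 3.307354)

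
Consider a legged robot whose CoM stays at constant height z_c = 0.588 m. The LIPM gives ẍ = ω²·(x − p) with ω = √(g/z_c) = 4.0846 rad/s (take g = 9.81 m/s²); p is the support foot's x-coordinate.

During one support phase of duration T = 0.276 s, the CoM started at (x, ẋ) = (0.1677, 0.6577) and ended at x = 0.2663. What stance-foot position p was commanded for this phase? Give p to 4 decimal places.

ωT = 4.0846·0.276 = 1.127350; cosh(ωT) = 1.705677, sinh(ωT) = 1.381786
x(T) = p + (x₀−p)·cosh(ωT) + (ẋ₀/ω)·sinh(ωT) ⇒ p·(1 − cosh) = x(T) − x₀·cosh − (ẋ₀/ω)·sinh
numerator   = 0.2663 − (0.1677)·1.705677 − (0.6577/4.0846)·1.381786 = -0.242236
denominator = 1 − 1.705677 = -0.705677
p = -0.242236 / -0.705677 = 0.3433

p = 0.3433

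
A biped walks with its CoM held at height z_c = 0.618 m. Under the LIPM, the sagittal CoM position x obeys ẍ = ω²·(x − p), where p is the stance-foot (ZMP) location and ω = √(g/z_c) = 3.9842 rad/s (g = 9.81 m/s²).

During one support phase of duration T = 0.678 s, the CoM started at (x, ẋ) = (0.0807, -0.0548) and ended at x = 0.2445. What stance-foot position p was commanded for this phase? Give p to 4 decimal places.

ωT = 3.9842·0.678 = 2.701288; cosh(ωT) = 7.483011, sinh(ωT) = 7.415892
x(T) = p + (x₀−p)·cosh(ωT) + (ẋ₀/ω)·sinh(ωT) ⇒ p·(1 − cosh) = x(T) − x₀·cosh − (ẋ₀/ω)·sinh
numerator   = 0.2445 − (0.0807)·7.483011 − (-0.0548/3.9842)·7.415892 = -0.257378
denominator = 1 − 7.483011 = -6.483011
p = -0.257378 / -6.483011 = 0.0397

p = 0.0397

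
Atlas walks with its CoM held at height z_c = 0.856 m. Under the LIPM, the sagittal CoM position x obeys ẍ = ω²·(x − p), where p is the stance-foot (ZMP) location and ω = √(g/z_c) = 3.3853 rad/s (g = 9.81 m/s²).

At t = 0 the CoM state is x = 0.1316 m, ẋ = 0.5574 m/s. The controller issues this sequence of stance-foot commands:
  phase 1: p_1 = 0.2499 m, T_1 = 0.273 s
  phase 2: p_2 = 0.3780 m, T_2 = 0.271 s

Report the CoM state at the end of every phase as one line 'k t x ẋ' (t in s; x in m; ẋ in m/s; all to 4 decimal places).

phase 1: p=0.2499, T=0.273, ωT=0.924187, cosh=1.458336, sinh=1.061482; start (x,ẋ)=(0.131600, 0.557400) → end (x,ẋ)=(0.252155, 0.387773)
phase 2: p=0.3780, T=0.271, ωT=0.917416, cosh=1.451183, sinh=1.051633; start (x,ẋ)=(0.252155, 0.387773) → end (x,ẋ)=(0.315837, 0.114710)

1 0.2730 0.2522 0.3878
2 0.5440 0.3158 0.1147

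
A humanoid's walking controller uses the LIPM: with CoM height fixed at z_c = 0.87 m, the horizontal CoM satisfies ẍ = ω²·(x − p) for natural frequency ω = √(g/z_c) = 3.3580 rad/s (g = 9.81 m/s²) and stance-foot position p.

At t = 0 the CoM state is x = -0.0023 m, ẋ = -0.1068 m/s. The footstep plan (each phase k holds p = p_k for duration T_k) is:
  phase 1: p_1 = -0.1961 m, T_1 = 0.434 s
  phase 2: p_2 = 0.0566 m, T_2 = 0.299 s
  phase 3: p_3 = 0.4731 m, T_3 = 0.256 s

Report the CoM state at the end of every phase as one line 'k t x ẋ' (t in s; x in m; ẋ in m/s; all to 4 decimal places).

phase 1: p=-0.1961, T=0.434, ωT=1.457372, cosh=2.263753, sinh=2.030905; start (x,ẋ)=(-0.002300, -0.106800) → end (x,ẋ)=(0.178023, 1.079905)
phase 2: p=0.0566, T=0.299, ωT=1.004042, cosh=1.547843, sinh=1.181448; start (x,ẋ)=(0.178023, 1.079905) → end (x,ẋ)=(0.624488, 2.153245)
phase 3: p=0.4731, T=0.256, ωT=0.859648, cosh=1.392820, sinh=0.969509; start (x,ẋ)=(0.624488, 2.153245) → end (x,ẋ)=(1.305633, 3.491943)

1 0.4340 0.1780 1.0799
2 0.7330 0.6245 2.1532
3 0.9890 1.3056 3.4919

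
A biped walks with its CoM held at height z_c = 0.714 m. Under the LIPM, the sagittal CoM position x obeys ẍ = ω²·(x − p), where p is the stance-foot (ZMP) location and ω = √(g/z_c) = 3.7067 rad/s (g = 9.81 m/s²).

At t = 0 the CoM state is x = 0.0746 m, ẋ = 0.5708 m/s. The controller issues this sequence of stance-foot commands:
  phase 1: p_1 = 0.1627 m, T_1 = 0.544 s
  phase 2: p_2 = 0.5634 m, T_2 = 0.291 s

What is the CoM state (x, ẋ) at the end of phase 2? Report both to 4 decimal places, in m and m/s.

x = 0.6284, ẋ = 0.7865

phase 1: p=0.1627, T=0.544, ωT=2.016445, cosh=3.822350, sinh=3.689222; start (x,ẋ)=(0.074600, 0.570800) → end (x,ẋ)=(0.394060, 0.977044)
phase 2: p=0.5634, T=0.291, ωT=1.078650, cosh=1.640380, sinh=1.300326; start (x,ẋ)=(0.394060, 0.977044) → end (x,ẋ)=(0.628368, 0.786517)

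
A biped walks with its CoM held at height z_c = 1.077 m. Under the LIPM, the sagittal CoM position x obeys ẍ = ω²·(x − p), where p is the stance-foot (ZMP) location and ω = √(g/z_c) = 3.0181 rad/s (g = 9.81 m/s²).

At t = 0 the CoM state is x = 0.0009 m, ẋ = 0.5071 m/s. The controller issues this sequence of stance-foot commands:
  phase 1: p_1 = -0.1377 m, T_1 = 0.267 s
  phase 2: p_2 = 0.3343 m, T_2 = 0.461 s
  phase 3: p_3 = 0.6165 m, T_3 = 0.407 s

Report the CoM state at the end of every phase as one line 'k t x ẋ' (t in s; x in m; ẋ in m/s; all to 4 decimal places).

phase 1: p=-0.1377, T=0.267, ωT=0.805833, cosh=1.342638, sinh=0.895922; start (x,ẋ)=(0.000900, 0.507100) → end (x,ẋ)=(0.198922, 1.055624)
phase 2: p=0.3343, T=0.461, ωT=1.391344, cosh=2.134495, sinh=1.885755; start (x,ẋ)=(0.198922, 1.055624) → end (x,ẋ)=(0.704906, 1.482734)
phase 3: p=0.6165, T=0.407, ωT=1.228367, cosh=1.854208, sinh=1.561438; start (x,ẋ)=(0.704906, 1.482734) → end (x,ẋ)=(1.547527, 3.165918)

1 0.2670 0.1989 1.0556
2 0.7280 0.7049 1.4827
3 1.1350 1.5475 3.1659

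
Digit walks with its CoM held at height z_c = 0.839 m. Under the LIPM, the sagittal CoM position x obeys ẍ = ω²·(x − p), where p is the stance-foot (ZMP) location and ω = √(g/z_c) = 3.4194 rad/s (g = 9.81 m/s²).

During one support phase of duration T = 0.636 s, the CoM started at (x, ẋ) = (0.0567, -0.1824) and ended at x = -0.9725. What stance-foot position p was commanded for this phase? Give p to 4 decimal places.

ωT = 3.4194·0.636 = 2.174738; cosh(ωT) = 4.456760, sinh(ωT) = 4.343122
x(T) = p + (x₀−p)·cosh(ωT) + (ẋ₀/ω)·sinh(ωT) ⇒ p·(1 − cosh) = x(T) − x₀·cosh − (ẋ₀/ω)·sinh
numerator   = -0.9725 − (0.0567)·4.456760 − (-0.1824/3.4194)·4.343122 = -0.993524
denominator = 1 − 4.456760 = -3.456760
p = -0.993524 / -3.456760 = 0.2874

p = 0.2874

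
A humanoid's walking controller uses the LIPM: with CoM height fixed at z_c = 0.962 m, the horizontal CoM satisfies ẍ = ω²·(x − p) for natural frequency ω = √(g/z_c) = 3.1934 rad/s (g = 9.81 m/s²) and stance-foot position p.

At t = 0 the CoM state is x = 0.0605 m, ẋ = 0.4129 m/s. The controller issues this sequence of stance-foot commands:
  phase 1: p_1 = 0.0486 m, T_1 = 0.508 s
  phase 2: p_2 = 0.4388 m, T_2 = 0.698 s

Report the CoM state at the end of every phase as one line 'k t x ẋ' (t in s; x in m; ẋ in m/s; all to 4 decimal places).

phase 1: p=0.0486, T=0.508, ωT=1.622247, cosh=2.630956, sinh=2.433502; start (x,ẋ)=(0.060500, 0.412900) → end (x,ẋ)=(0.394555, 1.178799)
phase 2: p=0.4388, T=0.698, ωT=2.228993, cosh=4.699072, sinh=4.591435; start (x,ẋ)=(0.394555, 1.178799) → end (x,ẋ)=(1.925754, 4.890528)

1 0.5080 0.3946 1.1788
2 1.2060 1.9258 4.8905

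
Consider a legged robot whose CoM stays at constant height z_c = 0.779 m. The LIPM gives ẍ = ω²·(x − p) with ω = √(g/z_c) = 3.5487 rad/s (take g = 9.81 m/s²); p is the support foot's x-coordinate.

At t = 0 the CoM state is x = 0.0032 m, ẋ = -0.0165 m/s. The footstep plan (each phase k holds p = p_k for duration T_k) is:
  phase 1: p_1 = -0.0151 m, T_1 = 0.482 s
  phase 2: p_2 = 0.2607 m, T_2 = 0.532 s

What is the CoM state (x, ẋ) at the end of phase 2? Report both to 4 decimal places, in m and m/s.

x = -0.4214, ẋ = -2.2746

phase 1: p=-0.0151, T=0.482, ωT=1.710473, cosh=2.856180, sinh=2.675400; start (x,ẋ)=(0.003200, -0.016500) → end (x,ẋ)=(0.024729, 0.126617)
phase 2: p=0.2607, T=0.532, ωT=1.887908, cosh=3.378463, sinh=3.227075; start (x,ẋ)=(0.024729, 0.126617) → end (x,ẋ)=(-0.421380, -2.274556)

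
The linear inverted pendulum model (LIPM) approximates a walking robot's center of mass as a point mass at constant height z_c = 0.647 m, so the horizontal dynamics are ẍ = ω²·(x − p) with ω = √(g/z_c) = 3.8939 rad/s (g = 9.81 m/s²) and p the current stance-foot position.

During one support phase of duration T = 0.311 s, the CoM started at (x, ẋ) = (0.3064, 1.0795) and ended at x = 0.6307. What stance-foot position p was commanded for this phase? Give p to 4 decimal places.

ωT = 3.8939·0.311 = 1.211003; cosh(ωT) = 1.827374, sinh(ωT) = 1.529476
x(T) = p + (x₀−p)·cosh(ωT) + (ẋ₀/ω)·sinh(ωT) ⇒ p·(1 − cosh) = x(T) − x₀·cosh − (ẋ₀/ω)·sinh
numerator   = 0.6307 − (0.3064)·1.827374 − (1.0795/3.8939)·1.529476 = -0.353222
denominator = 1 − 1.827374 = -0.827374
p = -0.353222 / -0.827374 = 0.4269

p = 0.4269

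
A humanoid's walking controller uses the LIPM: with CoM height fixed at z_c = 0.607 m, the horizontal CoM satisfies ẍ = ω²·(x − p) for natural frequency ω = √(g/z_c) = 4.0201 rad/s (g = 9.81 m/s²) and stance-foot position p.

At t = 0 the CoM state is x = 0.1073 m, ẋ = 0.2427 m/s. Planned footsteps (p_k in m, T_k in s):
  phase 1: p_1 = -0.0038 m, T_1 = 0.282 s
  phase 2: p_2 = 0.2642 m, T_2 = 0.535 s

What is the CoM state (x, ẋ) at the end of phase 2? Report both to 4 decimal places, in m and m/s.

x = 1.3869, ẋ = 4.6312

phase 1: p=-0.0038, T=0.282, ωT=1.133668, cosh=1.714442, sinh=1.392591; start (x,ẋ)=(0.107300, 0.242700) → end (x,ẋ)=(0.270747, 1.038072)
phase 2: p=0.2642, T=0.535, ωT=2.150754, cosh=4.353863, sinh=4.237467; start (x,ẋ)=(0.270747, 1.038072) → end (x,ẋ)=(1.386908, 4.631161)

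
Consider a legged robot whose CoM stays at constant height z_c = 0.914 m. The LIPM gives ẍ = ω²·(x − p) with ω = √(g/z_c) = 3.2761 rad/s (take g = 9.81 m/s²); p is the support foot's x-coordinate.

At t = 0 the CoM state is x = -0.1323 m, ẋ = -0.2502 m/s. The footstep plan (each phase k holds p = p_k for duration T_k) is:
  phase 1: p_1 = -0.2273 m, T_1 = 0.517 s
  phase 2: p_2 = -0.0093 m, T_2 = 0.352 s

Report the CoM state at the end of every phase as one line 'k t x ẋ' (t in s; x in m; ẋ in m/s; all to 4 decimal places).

phase 1: p=-0.2273, T=0.517, ωT=1.693744, cosh=2.811819, sinh=2.627989; start (x,ẋ)=(-0.132300, -0.250200) → end (x,ẋ)=(-0.160880, 0.114391)
phase 2: p=-0.0093, T=0.352, ωT=1.153187, cosh=1.741952, sinh=1.426323; start (x,ẋ)=(-0.160880, 0.114391) → end (x,ẋ)=(-0.223543, -0.509037)

1 0.5170 -0.1609 0.1144
2 0.8690 -0.2235 -0.5090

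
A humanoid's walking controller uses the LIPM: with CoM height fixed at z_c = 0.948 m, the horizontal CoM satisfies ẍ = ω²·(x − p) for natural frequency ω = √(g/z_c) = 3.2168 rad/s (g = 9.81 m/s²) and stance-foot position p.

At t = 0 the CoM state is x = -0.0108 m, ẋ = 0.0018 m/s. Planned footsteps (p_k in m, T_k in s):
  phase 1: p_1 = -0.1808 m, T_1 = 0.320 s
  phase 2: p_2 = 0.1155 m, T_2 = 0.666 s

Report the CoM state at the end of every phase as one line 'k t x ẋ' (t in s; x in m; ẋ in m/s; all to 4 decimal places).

phase 1: p=-0.1808, T=0.320, ωT=1.029376, cosh=1.578274, sinh=1.221044; start (x,ẋ)=(-0.010800, 0.001800) → end (x,ẋ)=(0.088190, 0.670576)
phase 2: p=0.1155, T=0.666, ωT=2.142389, cosh=4.318570, sinh=4.201196; start (x,ẋ)=(0.088190, 0.670576) → end (x,ẋ)=(0.873343, 2.526850)

1 0.3200 0.0882 0.6706
2 0.9860 0.8733 2.5269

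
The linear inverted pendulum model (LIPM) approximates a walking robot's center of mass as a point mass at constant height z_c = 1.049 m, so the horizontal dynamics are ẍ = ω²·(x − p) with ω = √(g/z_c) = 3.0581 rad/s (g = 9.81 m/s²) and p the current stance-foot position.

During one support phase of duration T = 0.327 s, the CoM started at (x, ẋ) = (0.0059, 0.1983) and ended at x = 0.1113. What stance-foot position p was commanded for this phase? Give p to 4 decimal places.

ωT = 3.0581·0.327 = 0.999999; cosh(ωT) = 1.543079, sinh(ωT) = 1.175199
x(T) = p + (x₀−p)·cosh(ωT) + (ẋ₀/ω)·sinh(ωT) ⇒ p·(1 − cosh) = x(T) − x₀·cosh − (ẋ₀/ω)·sinh
numerator   = 0.1113 − (0.0059)·1.543079 − (0.1983/3.0581)·1.175199 = 0.025991
denominator = 1 − 1.543079 = -0.543079
p = 0.025991 / -0.543079 = -0.0479

p = -0.0479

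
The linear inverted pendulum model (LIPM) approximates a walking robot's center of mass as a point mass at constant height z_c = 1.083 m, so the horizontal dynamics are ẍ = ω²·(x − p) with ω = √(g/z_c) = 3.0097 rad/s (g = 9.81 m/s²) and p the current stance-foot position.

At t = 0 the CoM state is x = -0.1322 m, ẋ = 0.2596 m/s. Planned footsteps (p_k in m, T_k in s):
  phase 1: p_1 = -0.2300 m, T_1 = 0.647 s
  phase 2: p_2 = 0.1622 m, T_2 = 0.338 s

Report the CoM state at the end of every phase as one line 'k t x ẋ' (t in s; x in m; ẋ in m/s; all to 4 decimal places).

phase 1: p=-0.2300, T=0.647, ωT=1.947276, cosh=3.576114, sinh=3.433452; start (x,ẋ)=(-0.132200, 0.259600) → end (x,ẋ)=(0.415895, 1.938991)
phase 2: p=0.1622, T=0.338, ωT=1.017279, cosh=1.563618, sinh=1.202040; start (x,ẋ)=(0.415895, 1.938991) → end (x,ẋ)=(1.333293, 3.949653)

1 0.6470 0.4159 1.9390
2 0.9850 1.3333 3.9497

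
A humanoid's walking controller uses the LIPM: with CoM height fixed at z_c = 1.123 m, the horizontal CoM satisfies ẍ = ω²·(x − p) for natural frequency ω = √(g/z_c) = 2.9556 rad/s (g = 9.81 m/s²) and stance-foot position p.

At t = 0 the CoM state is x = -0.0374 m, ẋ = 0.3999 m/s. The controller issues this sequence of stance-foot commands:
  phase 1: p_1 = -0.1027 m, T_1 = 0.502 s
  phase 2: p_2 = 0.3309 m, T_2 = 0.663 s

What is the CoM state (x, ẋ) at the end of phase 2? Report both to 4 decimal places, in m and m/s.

phase 1: p=-0.1027, T=0.502, ωT=1.483711, cosh=2.318037, sinh=2.091242; start (x,ẋ)=(-0.037400, 0.399900) → end (x,ẋ)=(0.331618, 1.330594)
phase 2: p=0.3309, T=0.663, ωT=1.959563, cosh=3.618572, sinh=3.477652; start (x,ẋ)=(0.331618, 1.330594) → end (x,ẋ)=(1.899117, 4.822231)

x = 1.8991, ẋ = 4.8222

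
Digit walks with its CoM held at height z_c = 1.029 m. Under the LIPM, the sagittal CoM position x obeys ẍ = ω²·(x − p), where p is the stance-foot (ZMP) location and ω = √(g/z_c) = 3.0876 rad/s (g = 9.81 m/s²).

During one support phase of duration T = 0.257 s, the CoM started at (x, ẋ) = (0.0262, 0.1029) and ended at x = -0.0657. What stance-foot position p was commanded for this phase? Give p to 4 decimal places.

p = 0.3916

ωT = 3.0876·0.257 = 0.793513; cosh(ωT) = 1.331702, sinh(ωT) = 0.879449
x(T) = p + (x₀−p)·cosh(ωT) + (ẋ₀/ω)·sinh(ωT) ⇒ p·(1 − cosh) = x(T) − x₀·cosh − (ẋ₀/ω)·sinh
numerator   = -0.0657 − (0.0262)·1.331702 − (0.1029/3.0876)·0.879449 = -0.129900
denominator = 1 − 1.331702 = -0.331702
p = -0.129900 / -0.331702 = 0.3916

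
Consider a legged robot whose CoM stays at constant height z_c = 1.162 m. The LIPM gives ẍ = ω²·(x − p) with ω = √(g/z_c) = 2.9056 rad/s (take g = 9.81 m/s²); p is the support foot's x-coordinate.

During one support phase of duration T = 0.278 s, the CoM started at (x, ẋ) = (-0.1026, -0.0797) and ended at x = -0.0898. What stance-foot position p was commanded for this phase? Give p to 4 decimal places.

ωT = 2.9056·0.278 = 0.807757; cosh(ωT) = 1.344364, sinh(ωT) = 0.898507
x(T) = p + (x₀−p)·cosh(ωT) + (ẋ₀/ω)·sinh(ωT) ⇒ p·(1 − cosh) = x(T) − x₀·cosh − (ẋ₀/ω)·sinh
numerator   = -0.0898 − (-0.1026)·1.344364 − (-0.0797/2.9056)·0.898507 = 0.072778
denominator = 1 − 1.344364 = -0.344364
p = 0.072778 / -0.344364 = -0.2113

p = -0.2113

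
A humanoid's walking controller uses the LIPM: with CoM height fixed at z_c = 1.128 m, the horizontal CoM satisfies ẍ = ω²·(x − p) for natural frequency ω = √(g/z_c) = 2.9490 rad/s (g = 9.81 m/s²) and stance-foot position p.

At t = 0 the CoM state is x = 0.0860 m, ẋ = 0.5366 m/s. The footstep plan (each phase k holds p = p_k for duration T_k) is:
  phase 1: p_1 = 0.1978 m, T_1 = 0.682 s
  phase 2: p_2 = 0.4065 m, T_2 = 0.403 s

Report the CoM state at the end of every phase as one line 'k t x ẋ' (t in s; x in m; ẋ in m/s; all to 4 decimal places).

phase 1: p=0.1978, T=0.682, ωT=2.011218, cosh=3.803119, sinh=3.669294; start (x,ẋ)=(0.086000, 0.536600) → end (x,ẋ)=(0.440276, 0.830994)
phase 2: p=0.4065, T=0.403, ωT=1.188447, cosh=1.793337, sinh=1.488643; start (x,ẋ)=(0.440276, 0.830994) → end (x,ẋ)=(0.886554, 1.638530)

1 0.6820 0.4403 0.8310
2 1.0850 0.8866 1.6385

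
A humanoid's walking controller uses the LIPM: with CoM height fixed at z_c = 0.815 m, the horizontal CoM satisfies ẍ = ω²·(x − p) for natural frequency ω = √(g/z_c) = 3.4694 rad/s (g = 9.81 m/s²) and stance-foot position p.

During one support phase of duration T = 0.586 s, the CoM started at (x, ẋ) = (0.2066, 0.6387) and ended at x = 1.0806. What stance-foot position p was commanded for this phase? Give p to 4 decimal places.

p = 0.1431

ωT = 3.4694·0.586 = 2.033068; cosh(ωT) = 3.884209, sinh(ωT) = 3.753276
x(T) = p + (x₀−p)·cosh(ωT) + (ẋ₀/ω)·sinh(ωT) ⇒ p·(1 − cosh) = x(T) − x₀·cosh − (ẋ₀/ω)·sinh
numerator   = 1.0806 − (0.2066)·3.884209 − (0.6387/3.4694)·3.753276 = -0.412838
denominator = 1 − 3.884209 = -2.884209
p = -0.412838 / -2.884209 = 0.1431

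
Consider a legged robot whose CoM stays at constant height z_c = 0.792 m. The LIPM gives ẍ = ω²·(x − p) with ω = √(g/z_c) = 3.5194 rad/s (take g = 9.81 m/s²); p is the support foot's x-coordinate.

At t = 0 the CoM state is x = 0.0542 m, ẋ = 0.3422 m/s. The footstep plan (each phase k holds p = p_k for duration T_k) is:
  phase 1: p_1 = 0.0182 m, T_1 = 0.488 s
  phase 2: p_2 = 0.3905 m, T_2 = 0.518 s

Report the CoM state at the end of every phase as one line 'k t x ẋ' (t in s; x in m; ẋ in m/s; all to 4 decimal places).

1 0.4880 0.3838 1.3253
2 1.0060 1.5044 4.1381

phase 1: p=0.0182, T=0.488, ωT=1.717467, cosh=2.874961, sinh=2.695441; start (x,ẋ)=(0.054200, 0.342200) → end (x,ẋ)=(0.383783, 1.325320)
phase 2: p=0.3905, T=0.518, ωT=1.823049, cosh=3.176119, sinh=3.014587; start (x,ẋ)=(0.383783, 1.325320) → end (x,ẋ)=(1.504386, 4.138109)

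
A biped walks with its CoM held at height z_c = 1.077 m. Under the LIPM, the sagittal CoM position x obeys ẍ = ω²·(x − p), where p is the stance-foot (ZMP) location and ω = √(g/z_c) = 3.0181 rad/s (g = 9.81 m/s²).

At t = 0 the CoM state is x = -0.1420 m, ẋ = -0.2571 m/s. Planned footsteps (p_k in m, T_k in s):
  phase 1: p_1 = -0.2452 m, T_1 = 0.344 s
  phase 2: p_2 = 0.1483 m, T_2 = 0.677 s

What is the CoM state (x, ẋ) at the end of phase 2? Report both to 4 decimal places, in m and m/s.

x = -1.1947, ẋ = -3.9254

phase 1: p=-0.2452, T=0.344, ωT=1.038226, cosh=1.589143, sinh=1.235061; start (x,ẋ)=(-0.142000, -0.257100) → end (x,ẋ)=(-0.186410, -0.023887)
phase 2: p=0.1483, T=0.677, ωT=2.043254, cosh=3.922640, sinh=3.793033; start (x,ẋ)=(-0.186410, -0.023887) → end (x,ẋ)=(-1.194668, -3.925382)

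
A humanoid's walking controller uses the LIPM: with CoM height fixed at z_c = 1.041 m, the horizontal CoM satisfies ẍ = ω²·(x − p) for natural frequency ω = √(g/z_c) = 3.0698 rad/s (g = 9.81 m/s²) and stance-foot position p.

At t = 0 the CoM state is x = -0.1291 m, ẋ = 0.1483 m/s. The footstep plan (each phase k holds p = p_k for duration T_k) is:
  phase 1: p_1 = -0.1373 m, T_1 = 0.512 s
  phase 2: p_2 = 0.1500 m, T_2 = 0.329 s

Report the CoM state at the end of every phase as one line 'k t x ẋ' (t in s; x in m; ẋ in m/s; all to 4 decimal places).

1 0.5120 -0.0054 0.4304
2 0.8410 0.0753 0.1012

phase 1: p=-0.1373, T=0.512, ωT=1.571738, cosh=2.511346, sinh=2.303662; start (x,ẋ)=(-0.129100, 0.148300) → end (x,ẋ)=(-0.005419, 0.430421)
phase 2: p=0.1500, T=0.329, ωT=1.009964, cosh=1.554867, sinh=1.190635; start (x,ẋ)=(-0.005419, 0.430421) → end (x,ẋ)=(0.075285, 0.101191)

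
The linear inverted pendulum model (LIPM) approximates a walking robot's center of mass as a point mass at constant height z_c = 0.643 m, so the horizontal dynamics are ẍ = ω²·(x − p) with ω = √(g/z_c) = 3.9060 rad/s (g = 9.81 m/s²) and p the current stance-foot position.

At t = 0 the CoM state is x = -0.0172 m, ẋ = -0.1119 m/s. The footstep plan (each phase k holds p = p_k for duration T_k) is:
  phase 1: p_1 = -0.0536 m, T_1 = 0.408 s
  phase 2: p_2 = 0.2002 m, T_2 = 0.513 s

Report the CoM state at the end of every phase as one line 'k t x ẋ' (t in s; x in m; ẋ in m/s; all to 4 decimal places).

phase 1: p=-0.0536, T=0.408, ωT=1.593648, cosh=2.562427, sinh=2.359244; start (x,ẋ)=(-0.017200, -0.111900) → end (x,ẋ)=(-0.027916, 0.048698)
phase 2: p=0.2002, T=0.513, ωT=2.003778, cosh=3.775925, sinh=3.641100; start (x,ẋ)=(-0.027916, 0.048698) → end (x,ẋ)=(-0.615753, -3.060415)

1 0.4080 -0.0279 0.0487
2 0.9210 -0.6158 -3.0604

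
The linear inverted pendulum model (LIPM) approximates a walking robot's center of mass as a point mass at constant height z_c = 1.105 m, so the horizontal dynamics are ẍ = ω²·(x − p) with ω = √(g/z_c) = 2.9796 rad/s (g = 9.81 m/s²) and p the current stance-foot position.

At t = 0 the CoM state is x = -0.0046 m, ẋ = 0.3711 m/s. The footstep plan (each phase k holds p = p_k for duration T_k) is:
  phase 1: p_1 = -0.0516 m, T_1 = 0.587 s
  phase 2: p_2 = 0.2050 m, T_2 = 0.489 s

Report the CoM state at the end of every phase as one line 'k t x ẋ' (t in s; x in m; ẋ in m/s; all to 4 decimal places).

1 0.5870 0.4348 1.4894
2 1.0760 1.7397 4.7604

phase 1: p=-0.0516, T=0.587, ωT=1.749025, cosh=2.961470, sinh=2.787526; start (x,ẋ)=(-0.004600, 0.371100) → end (x,ẋ)=(0.434767, 1.489370)
phase 2: p=0.2050, T=0.489, ωT=1.457024, cosh=2.263047, sinh=2.030119; start (x,ẋ)=(0.434767, 1.489370) → end (x,ẋ)=(1.739740, 4.760361)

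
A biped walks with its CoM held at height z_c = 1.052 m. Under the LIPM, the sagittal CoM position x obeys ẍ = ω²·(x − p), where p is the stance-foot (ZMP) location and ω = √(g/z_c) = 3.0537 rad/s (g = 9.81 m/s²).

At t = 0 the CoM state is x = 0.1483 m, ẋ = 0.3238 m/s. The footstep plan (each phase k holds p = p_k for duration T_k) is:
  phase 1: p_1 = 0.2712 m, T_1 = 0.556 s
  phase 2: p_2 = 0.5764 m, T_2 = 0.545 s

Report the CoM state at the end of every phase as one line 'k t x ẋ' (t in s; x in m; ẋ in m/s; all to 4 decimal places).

phase 1: p=0.2712, T=0.556, ωT=1.697857, cosh=2.822653, sinh=2.639577; start (x,ẋ)=(0.148300, 0.323800) → end (x,ẋ)=(0.204184, -0.076658)
phase 2: p=0.5764, T=0.545, ωT=1.664267, cosh=2.735564, sinh=2.546234; start (x,ẋ)=(0.204184, -0.076658) → end (x,ẋ)=(-0.505738, -3.103841)

1 0.5560 0.2042 -0.0767
2 1.1010 -0.5057 -3.1038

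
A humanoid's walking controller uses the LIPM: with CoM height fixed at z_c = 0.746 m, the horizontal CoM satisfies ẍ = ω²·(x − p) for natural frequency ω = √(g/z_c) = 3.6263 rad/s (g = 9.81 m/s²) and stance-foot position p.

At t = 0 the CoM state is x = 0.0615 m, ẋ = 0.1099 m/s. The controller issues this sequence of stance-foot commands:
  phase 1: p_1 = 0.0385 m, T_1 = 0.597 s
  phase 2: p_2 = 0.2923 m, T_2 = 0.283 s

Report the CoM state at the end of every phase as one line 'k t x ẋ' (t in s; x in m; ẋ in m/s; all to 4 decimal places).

phase 1: p=0.0385, T=0.597, ωT=2.164901, cosh=4.414251, sinh=4.299489; start (x,ẋ)=(0.061500, 0.109900) → end (x,ẋ)=(0.270330, 0.843725)
phase 2: p=0.2923, T=0.283, ωT=1.026243, cosh=1.574456, sinh=1.216105; start (x,ẋ)=(0.270330, 0.843725) → end (x,ẋ)=(0.540658, 1.231519)

1 0.5970 0.2703 0.8437
2 0.8800 0.5407 1.2315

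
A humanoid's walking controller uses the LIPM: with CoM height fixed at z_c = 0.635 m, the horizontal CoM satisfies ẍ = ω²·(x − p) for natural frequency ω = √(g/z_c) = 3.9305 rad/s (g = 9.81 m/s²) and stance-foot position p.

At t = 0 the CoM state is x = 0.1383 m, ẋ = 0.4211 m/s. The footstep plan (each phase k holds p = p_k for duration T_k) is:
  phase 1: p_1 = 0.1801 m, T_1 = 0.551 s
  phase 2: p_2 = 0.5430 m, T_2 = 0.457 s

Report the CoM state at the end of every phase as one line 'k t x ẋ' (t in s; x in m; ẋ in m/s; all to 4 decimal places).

1 0.5510 0.4565 1.1533
2 1.0080 1.1349 2.5743

phase 1: p=0.1801, T=0.551, ωT=2.165706, cosh=4.417711, sinh=4.303042; start (x,ẋ)=(0.138300, 0.421100) → end (x,ẋ)=(0.456452, 1.153330)
phase 2: p=0.5430, T=0.457, ωT=1.796239, cosh=3.096428, sinh=2.930506; start (x,ẋ)=(0.456452, 1.153330) → end (x,ẋ)=(1.134913, 2.574319)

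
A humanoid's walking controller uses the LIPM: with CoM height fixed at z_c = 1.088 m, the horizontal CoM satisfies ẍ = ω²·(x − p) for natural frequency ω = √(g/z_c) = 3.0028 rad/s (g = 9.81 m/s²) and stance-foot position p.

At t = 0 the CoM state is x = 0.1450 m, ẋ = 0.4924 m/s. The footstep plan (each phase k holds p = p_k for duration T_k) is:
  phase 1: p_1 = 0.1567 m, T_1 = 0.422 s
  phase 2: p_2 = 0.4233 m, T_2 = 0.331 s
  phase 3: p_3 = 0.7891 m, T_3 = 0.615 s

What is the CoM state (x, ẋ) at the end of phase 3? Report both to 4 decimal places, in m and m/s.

x = 1.9390, ẋ = 3.6817

phase 1: p=0.1567, T=0.422, ωT=1.267182, cosh=1.916228, sinh=1.634603; start (x,ẋ)=(0.145000, 0.492400) → end (x,ẋ)=(0.402323, 0.886122)
phase 2: p=0.4233, T=0.331, ωT=0.993927, cosh=1.535972, sinh=1.165851; start (x,ẋ)=(0.402323, 0.886122) → end (x,ẋ)=(0.735121, 1.287622)
phase 3: p=0.7891, T=0.615, ωT=1.846722, cosh=3.248380, sinh=3.090626; start (x,ẋ)=(0.735121, 1.287622) → end (x,ẋ)=(1.939038, 3.681729)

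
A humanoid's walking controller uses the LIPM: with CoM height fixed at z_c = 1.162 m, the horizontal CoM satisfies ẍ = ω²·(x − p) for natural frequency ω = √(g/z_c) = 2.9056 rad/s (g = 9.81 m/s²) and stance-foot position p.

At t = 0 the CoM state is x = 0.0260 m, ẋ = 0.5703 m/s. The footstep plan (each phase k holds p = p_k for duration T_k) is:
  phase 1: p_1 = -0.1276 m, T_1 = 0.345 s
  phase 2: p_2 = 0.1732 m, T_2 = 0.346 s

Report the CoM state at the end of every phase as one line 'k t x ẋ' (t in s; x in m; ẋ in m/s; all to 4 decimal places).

1 0.3450 0.3413 1.4078
2 0.6910 1.0070 2.7591

phase 1: p=-0.1276, T=0.345, ωT=1.002432, cosh=1.545943, sinh=1.178957; start (x,ẋ)=(0.026000, 0.570300) → end (x,ẋ)=(0.341258, 1.407820)
phase 2: p=0.1732, T=0.346, ωT=1.005338, cosh=1.549375, sinh=1.183454; start (x,ẋ)=(0.341258, 1.407820) → end (x,ẋ)=(1.006992, 2.759134)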